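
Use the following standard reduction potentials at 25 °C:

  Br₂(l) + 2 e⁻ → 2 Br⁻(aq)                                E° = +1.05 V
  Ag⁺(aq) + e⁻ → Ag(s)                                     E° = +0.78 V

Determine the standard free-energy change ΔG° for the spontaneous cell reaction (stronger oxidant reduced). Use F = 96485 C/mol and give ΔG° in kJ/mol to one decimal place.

Br₂/Br⁻ (E° = +1.05 V) is the cathode; Ag⁺/Ag (E° = +0.78 V) is the anode, so E°cell = +0.27 V.
Balancing electrons gives n = 2 (lcm of 2 and 1).
ΔG° = −nFE° = −(2)(96485)(+0.27) = -52,102 J = -52.1 kJ/mol.

-52.1 kJ/mol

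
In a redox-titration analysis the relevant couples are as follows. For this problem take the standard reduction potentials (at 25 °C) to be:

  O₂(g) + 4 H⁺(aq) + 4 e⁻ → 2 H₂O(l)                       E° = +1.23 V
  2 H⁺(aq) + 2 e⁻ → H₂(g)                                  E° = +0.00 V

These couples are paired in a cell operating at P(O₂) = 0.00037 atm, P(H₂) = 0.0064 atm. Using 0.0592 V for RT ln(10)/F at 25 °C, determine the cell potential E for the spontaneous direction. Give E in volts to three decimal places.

+1.114 V

O₂/H₂O is the cathode (higher E°), H⁺/H₂ the anode: E°cell = +1.23 − (+0.00) = +1.23 V, n = 4.
Overall: O₂(g) + 2 H₂(g) → 2 H₂O(l)
Q = 1 / (P(O₂)·P(H₂)^2); log Q = 7.819.
E = E° − (0.0592/n) log Q = +1.23 − (0.0592/4)(7.819) = +1.114 V.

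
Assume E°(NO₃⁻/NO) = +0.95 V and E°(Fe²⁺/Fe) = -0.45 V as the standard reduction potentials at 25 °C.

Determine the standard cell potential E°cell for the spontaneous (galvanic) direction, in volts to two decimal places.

+1.40 V

The NO₃⁻/NO couple has the higher reduction potential, so it is the cathode; Fe²⁺/Fe is oxidised at the anode.
E°cell = E°(cathode) − E°(anode) = (+0.95) − (-0.45) = +1.40 V.
Since E°cell > 0, the reaction is spontaneous under standard conditions.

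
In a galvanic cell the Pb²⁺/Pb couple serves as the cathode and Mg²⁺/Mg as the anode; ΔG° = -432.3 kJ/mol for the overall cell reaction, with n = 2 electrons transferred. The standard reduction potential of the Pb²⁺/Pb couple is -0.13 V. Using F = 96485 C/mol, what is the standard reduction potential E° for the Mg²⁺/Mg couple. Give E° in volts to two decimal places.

E°cell = −ΔG°/(nF) = −(-432.3×10³)/((2)(96485)) = +2.240 V.
Since Pb²⁺/Pb is the cathode and Mg²⁺/Mg the anode, E°cell = E°(Pb²⁺/Pb) − E°(Mg²⁺/Mg).
So E°(Mg²⁺/Mg) = E°(Pb²⁺/Pb) − E°cell = (-0.13) − (+2.240) = -2.37 V.

-2.37 V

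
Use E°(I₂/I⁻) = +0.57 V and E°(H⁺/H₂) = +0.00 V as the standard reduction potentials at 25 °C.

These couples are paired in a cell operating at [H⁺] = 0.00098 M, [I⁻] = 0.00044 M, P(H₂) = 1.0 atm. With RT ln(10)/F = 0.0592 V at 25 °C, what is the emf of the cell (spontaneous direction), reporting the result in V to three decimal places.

I₂/I⁻ is the cathode (higher E°), H⁺/H₂ the anode: E°cell = +0.57 − (+0.00) = +0.57 V, n = 2.
Overall: I₂(s) + H₂(g) → 2 I⁻(aq) + 2 H⁺(aq)
Q = [I⁻]^2·[H⁺]^2 / (P(H₂)); log Q = -12.731.
E = E° − (0.0592/n) log Q = +0.57 − (0.0592/2)(-12.731) = +0.947 V.

+0.947 V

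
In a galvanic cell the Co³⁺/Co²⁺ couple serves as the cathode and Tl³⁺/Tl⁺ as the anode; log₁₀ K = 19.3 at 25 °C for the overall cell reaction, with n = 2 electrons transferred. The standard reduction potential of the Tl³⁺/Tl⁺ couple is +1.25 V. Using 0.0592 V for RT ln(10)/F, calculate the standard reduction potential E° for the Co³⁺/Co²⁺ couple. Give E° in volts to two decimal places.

+1.82 V

E°cell = (0.0592/n)·log K = (0.0592/2)(19.3) = +0.571 V.
Since Co³⁺/Co²⁺ is the cathode and Tl³⁺/Tl⁺ the anode, E°cell = E°(Co³⁺/Co²⁺) − E°(Tl³⁺/Tl⁺).
So E°(Co³⁺/Co²⁺) = E°cell + E°(Tl³⁺/Tl⁺) = +0.571 + (+1.25) = +1.82 V.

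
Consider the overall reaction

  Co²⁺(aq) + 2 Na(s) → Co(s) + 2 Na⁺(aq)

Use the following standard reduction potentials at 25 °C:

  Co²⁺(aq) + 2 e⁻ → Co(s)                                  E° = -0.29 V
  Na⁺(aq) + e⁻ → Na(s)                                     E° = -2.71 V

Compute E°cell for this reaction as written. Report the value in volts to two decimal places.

+2.42 V

The Co²⁺/Co couple has the higher reduction potential, so it is the cathode; Na⁺/Na is oxidised at the anode.
E°cell = E°(cathode) − E°(anode) = (-0.29) − (-2.71) = +2.42 V.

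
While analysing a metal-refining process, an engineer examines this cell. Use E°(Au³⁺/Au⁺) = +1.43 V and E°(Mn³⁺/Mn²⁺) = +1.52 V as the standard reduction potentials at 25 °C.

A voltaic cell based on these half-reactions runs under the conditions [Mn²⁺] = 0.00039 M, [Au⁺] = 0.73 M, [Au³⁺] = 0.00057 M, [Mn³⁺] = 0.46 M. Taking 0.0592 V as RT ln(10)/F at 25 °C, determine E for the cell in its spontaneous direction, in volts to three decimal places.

Mn³⁺/Mn²⁺ is the cathode (higher E°), Au³⁺/Au⁺ the anode: E°cell = +1.52 − (+1.43) = +0.09 V, n = 2.
Overall: 2 Mn³⁺(aq) + Au⁺(aq) → 2 Mn²⁺(aq) + Au³⁺(aq)
Q = [Mn²⁺]^2·[Au³⁺] / ([Mn³⁺]^2·[Au⁺]); log Q = -9.251.
E = E° − (0.0592/n) log Q = +0.09 − (0.0592/2)(-9.251) = +0.364 V.

+0.364 V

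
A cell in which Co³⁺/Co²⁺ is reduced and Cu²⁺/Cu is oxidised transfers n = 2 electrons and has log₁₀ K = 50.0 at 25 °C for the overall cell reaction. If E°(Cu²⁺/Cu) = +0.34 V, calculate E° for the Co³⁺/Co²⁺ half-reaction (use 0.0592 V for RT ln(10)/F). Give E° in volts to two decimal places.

+1.82 V

E°cell = (0.0592/n)·log K = (0.0592/2)(50.0) = +1.480 V.
Since Co³⁺/Co²⁺ is the cathode and Cu²⁺/Cu the anode, E°cell = E°(Co³⁺/Co²⁺) − E°(Cu²⁺/Cu).
So E°(Co³⁺/Co²⁺) = E°cell + E°(Cu²⁺/Cu) = +1.480 + (+0.34) = +1.82 V.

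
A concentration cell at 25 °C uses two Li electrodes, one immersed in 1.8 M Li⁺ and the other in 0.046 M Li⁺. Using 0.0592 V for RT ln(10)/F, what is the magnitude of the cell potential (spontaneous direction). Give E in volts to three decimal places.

For a concentration cell E°cell = 0. The 1.8 M side is the cathode (reduction is favoured where [Li⁺] is higher).
With n = 1, E = −(0.0592/1) log([Li⁺]ₐₙ/[Li⁺]꜀ₐₜ) = −(0.0592/1) log(0.046/1.8) = −(0.0592/1)(-1.593) = +0.094 V.

+0.094 V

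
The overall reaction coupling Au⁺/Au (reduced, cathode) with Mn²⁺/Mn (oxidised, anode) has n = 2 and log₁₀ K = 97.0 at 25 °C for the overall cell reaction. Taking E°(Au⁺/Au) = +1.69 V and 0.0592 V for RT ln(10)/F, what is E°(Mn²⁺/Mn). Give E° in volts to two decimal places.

E°cell = (0.0592/n)·log K = (0.0592/2)(97.0) = +2.871 V.
Since Au⁺/Au is the cathode and Mn²⁺/Mn the anode, E°cell = E°(Au⁺/Au) − E°(Mn²⁺/Mn).
So E°(Mn²⁺/Mn) = E°(Au⁺/Au) − E°cell = (+1.69) − (+2.871) = -1.18 V.

-1.18 V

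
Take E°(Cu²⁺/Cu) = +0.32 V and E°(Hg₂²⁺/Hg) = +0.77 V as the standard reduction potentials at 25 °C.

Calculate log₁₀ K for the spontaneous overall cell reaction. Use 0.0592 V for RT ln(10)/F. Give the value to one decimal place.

Cathode: Hg₂²⁺/Hg; anode: Cu²⁺/Cu. E°cell = +0.45 V, n = 2.
log K = nE°cell / 0.0592 = (2)(+0.45) / 0.0592 = 15.2.

15.2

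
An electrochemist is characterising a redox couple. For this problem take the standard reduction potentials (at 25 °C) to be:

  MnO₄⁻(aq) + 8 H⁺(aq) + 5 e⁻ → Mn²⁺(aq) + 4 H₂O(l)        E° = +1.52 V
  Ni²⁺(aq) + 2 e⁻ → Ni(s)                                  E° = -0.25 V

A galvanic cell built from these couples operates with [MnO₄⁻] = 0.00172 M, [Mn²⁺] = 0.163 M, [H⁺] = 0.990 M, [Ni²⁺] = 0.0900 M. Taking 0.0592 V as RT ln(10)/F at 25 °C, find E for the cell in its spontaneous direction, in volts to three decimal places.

+1.777 V

MnO₄⁻/Mn²⁺ is the cathode (higher E°), Ni²⁺/Ni the anode: E°cell = +1.52 − (-0.25) = +1.77 V, n = 10.
Overall: 2 MnO₄⁻(aq) + 16 H⁺(aq) + 5 Ni(s) → 2 Mn²⁺(aq) + 8 H₂O(l) + 5 Ni²⁺(aq)
Q = [Mn²⁺]^2·[Ni²⁺]^5 / ([MnO₄⁻]^2·[H⁺]^16); log Q = -1.206.
E = E° − (0.0592/n) log Q = +1.77 − (0.0592/10)(-1.206) = +1.777 V.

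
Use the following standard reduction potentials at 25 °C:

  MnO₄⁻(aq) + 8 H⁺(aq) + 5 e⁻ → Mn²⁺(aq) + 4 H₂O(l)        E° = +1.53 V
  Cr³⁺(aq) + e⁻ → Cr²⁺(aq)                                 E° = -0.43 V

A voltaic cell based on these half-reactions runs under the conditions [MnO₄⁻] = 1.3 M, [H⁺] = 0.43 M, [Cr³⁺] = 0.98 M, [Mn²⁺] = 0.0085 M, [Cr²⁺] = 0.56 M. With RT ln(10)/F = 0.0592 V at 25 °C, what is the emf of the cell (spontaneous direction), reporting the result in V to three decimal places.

MnO₄⁻/Mn²⁺ is the cathode (higher E°), Cr³⁺/Cr²⁺ the anode: E°cell = +1.53 − (-0.43) = +1.96 V, n = 5.
Overall: MnO₄⁻(aq) + 8 H⁺(aq) + 5 Cr²⁺(aq) → Mn²⁺(aq) + 4 H₂O(l) + 5 Cr³⁺(aq)
Q = [Mn²⁺]·[Cr³⁺]^5 / ([MnO₄⁻]·[H⁺]^8·[Cr²⁺]^5); log Q = 1.963.
E = E° − (0.0592/n) log Q = +1.96 − (0.0592/5)(1.963) = +1.937 V.

+1.937 V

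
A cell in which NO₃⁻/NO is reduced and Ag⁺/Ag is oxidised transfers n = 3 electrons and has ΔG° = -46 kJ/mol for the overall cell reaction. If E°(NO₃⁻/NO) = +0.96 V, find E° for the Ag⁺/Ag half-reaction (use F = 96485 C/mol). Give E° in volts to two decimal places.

+0.80 V

E°cell = −ΔG°/(nF) = −(-46×10³)/((3)(96485)) = +0.159 V.
Since NO₃⁻/NO is the cathode and Ag⁺/Ag the anode, E°cell = E°(NO₃⁻/NO) − E°(Ag⁺/Ag).
So E°(Ag⁺/Ag) = E°(NO₃⁻/NO) − E°cell = (+0.96) − (+0.159) = +0.80 V.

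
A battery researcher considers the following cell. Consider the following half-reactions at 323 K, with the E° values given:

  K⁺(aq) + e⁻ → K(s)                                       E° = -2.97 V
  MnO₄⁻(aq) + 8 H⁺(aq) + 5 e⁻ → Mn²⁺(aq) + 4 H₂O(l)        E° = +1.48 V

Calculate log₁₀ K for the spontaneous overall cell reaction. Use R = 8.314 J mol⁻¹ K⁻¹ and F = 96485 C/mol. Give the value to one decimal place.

Cathode: MnO₄⁻/Mn²⁺; anode: K⁺/K. E°cell = (+1.48) − (-2.97) = +4.45 V, with n = 5.
ΔG° = −nFE° = −RT ln K, so ln K = nFE°/(RT) = (5)(96485)(+4.45) / ((8.314)(323)) = 799.424.
log₁₀ K = 799.424 / ln 10 = 347.2.

347.2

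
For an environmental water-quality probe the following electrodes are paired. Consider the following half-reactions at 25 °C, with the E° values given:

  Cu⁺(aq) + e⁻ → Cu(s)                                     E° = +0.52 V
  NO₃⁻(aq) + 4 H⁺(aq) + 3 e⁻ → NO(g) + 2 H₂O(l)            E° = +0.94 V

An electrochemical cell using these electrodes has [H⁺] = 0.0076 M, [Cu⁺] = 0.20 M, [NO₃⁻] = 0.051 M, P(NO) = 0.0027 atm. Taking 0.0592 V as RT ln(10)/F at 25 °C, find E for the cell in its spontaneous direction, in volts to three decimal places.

+0.319 V

NO₃⁻/NO is the cathode (higher E°), Cu⁺/Cu the anode: E°cell = +0.94 − (+0.52) = +0.42 V, n = 3.
Overall: NO₃⁻(aq) + 4 H⁺(aq) + 3 Cu(s) → NO(g) + 2 H₂O(l) + 3 Cu⁺(aq)
Q = P(NO)·[Cu⁺]^3 / ([NO₃⁻]·[H⁺]^4); log Q = 5.104.
E = E° − (0.0592/n) log Q = +0.42 − (0.0592/3)(5.104) = +0.319 V.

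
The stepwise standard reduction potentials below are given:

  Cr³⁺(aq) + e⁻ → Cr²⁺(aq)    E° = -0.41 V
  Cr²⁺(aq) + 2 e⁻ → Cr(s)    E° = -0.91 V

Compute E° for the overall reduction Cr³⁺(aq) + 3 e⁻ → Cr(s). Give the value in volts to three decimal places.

Standard free energies of sequential steps add: ΔG°₃ = ΔG°₁ + ΔG°₂, so n₃E°₃ = n₁E°₁ + n₂E°₂.
E°₃ = (1×-0.41 + 2×-0.91) / 3 = (-2.230) / 3 = -0.743 V.
E° values themselves are not directly additive — weighting by electron count is essential.

-0.743 V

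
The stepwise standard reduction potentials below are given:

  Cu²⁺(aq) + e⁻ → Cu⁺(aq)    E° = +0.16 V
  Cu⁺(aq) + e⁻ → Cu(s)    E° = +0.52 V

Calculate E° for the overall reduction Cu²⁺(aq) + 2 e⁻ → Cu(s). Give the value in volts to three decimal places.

Adding the free-energy changes (−nFE°) of the two steps gives −n₃FE°₃ = −n₁FE°₁ − n₂FE°₂.
E°₃ = (1×+0.16 + 1×+0.52) / 2 = (+0.680) / 2 = +0.340 V.

+0.340 V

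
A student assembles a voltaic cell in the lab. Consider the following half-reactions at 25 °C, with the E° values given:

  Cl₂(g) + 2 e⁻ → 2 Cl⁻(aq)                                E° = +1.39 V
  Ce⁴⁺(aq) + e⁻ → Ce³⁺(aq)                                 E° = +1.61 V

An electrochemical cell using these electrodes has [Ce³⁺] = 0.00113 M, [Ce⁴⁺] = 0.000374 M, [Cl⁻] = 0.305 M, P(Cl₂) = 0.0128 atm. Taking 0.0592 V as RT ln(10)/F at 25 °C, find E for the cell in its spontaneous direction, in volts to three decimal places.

+0.217 V

Ce⁴⁺/Ce³⁺ is the cathode (higher E°), Cl₂/Cl⁻ the anode: E°cell = +1.61 − (+1.39) = +0.22 V, n = 2.
Overall: 2 Ce⁴⁺(aq) + 2 Cl⁻(aq) → 2 Ce³⁺(aq) + Cl₂(g)
Q = [Ce³⁺]^2·P(Cl₂) / ([Ce⁴⁺]^2·[Cl⁻]^2); log Q = 0.099.
E = E° − (0.0592/n) log Q = +0.22 − (0.0592/2)(0.099) = +0.217 V.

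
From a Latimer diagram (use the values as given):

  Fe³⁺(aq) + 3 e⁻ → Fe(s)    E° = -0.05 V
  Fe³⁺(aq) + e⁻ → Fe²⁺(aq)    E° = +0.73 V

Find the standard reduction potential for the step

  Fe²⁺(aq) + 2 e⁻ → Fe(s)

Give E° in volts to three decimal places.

-0.440 V

Sequential free energies add, so n₃E°₃ = n₁E°₁ + n₂E°₂.
With n₃ = 3, and the known step contributing 1×(+0.73) V, the unknown satisfies 2·E° = 3×(-0.05) − 1×(+0.73) = -0.880.
E° = -0.880 / 2 = -0.440 V.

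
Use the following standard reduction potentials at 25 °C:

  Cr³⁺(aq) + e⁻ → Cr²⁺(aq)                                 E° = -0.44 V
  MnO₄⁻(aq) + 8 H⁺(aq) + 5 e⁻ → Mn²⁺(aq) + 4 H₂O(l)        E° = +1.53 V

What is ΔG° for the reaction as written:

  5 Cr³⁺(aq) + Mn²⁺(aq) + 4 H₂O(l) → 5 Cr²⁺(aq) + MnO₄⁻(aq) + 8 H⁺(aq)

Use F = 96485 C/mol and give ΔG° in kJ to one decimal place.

+950.4 kJ

As written, Cr³⁺/Cr²⁺ is reduced (cathode) and MnO₄⁻/Mn²⁺ is oxidised (anode), so E°cell = (-0.44) − (+1.53) = -1.97 V.
Balancing electrons gives n = 5.
ΔG° = −nFE° = −(5)(96485)(-1.97) = 950,377 J = +950.4 kJ.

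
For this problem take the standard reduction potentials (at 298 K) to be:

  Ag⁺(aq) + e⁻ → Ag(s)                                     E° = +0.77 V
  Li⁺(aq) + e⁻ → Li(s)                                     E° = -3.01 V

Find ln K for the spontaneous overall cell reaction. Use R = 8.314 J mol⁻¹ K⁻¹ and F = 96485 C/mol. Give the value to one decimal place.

147.2

Cathode: Ag⁺/Ag; anode: Li⁺/Li. E°cell = (+0.77) − (-3.01) = +3.78 V, with n = 1.
ΔG° = −nFE° = −RT ln K, so ln K = nFE°/(RT) = (1)(96485)(+3.78) / ((8.314)(298)) = 147.206.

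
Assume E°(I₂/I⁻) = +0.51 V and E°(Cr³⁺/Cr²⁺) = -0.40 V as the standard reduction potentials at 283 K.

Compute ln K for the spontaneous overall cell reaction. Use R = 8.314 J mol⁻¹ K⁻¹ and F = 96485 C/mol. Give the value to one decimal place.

Cathode: I₂/I⁻; anode: Cr³⁺/Cr²⁺. E°cell = (+0.51) − (-0.40) = +0.91 V, with n = 2.
ΔG° = −nFE° = −RT ln K, so ln K = nFE°/(RT) = (2)(96485)(+0.91) / ((8.314)(283)) = 74.634.

74.6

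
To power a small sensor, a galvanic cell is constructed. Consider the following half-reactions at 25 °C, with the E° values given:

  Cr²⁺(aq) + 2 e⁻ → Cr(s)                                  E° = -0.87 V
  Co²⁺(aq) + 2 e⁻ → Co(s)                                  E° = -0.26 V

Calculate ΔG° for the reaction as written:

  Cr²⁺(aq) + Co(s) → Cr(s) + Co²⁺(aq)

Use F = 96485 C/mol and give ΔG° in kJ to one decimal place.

As written, Cr²⁺/Cr is reduced (cathode) and Co²⁺/Co is oxidised (anode), so E°cell = (-0.87) − (-0.26) = -0.61 V.
Balancing electrons gives n = 2.
ΔG° = −nFE° = −(2)(96485)(-0.61) = 117,712 J = +117.7 kJ.

+117.7 kJ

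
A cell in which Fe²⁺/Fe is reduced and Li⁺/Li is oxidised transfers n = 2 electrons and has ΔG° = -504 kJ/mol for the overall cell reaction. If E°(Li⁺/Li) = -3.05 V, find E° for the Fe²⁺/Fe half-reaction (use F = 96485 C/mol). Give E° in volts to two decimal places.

-0.44 V

E°cell = −ΔG°/(nF) = −(-504×10³)/((2)(96485)) = +2.612 V.
Since Fe²⁺/Fe is the cathode and Li⁺/Li the anode, E°cell = E°(Fe²⁺/Fe) − E°(Li⁺/Li).
So E°(Fe²⁺/Fe) = E°cell + E°(Li⁺/Li) = +2.612 + (-3.05) = -0.44 V.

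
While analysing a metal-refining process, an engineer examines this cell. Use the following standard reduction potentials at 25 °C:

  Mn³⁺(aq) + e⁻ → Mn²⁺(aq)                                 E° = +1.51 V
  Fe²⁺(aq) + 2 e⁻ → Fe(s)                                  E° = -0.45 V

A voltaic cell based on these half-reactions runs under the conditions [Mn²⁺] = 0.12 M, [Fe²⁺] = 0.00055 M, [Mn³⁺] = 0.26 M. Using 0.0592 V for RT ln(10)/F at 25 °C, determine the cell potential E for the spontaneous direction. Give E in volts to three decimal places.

Mn³⁺/Mn²⁺ is the cathode (higher E°), Fe²⁺/Fe the anode: E°cell = +1.51 − (-0.45) = +1.96 V, n = 2.
Overall: 2 Mn³⁺(aq) + Fe(s) → 2 Mn²⁺(aq) + Fe²⁺(aq)
Q = [Mn²⁺]^2·[Fe²⁺] / ([Mn³⁺]^2); log Q = -3.931.
E = E° − (0.0592/n) log Q = +1.96 − (0.0592/2)(-3.931) = +2.076 V.

+2.076 V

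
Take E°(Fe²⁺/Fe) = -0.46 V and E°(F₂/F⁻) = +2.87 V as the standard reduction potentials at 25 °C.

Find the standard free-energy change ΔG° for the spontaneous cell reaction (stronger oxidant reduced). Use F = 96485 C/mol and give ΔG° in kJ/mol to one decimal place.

-642.6 kJ/mol

F₂/F⁻ (E° = +2.87 V) is the cathode; Fe²⁺/Fe (E° = -0.46 V) is the anode, so E°cell = +3.33 V.
Balancing electrons gives n = 2 (lcm of 2 and 2).
ΔG° = −nFE° = −(2)(96485)(+3.33) = -642,590 J = -642.6 kJ/mol.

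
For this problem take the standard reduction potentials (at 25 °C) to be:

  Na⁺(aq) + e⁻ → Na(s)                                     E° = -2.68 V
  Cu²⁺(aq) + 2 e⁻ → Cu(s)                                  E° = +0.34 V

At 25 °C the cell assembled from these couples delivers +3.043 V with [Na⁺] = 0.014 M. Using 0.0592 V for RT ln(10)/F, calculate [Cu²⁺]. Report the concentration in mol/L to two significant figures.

0.0012 M

Cu²⁺/Cu is the cathode, Na⁺/Na the anode: E°cell = +3.02 V, n = 2.
Overall reaction: Cu²⁺(aq) + 2 Na(s) → Cu(s) + 2 Na⁺(aq); Q = [Na⁺]^2/[Cu²⁺]^1.
From E = E° − (0.0592/n) log Q: log Q = (E° − E)·n/0.0592 = (+3.02 − (+3.043))·2/0.0592 = -0.7770.
So 1·log[Cu²⁺] = 2·log(0.014) − log Q = -3.7077 − (-0.7770) = -2.9307; [Cu²⁺] = 10^(-2.9307) ≈ 0.0012 M.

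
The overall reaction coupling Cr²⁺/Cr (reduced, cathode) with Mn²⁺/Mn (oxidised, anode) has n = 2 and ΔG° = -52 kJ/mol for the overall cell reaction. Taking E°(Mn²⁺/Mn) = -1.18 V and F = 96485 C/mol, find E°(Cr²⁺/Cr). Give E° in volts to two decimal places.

E°cell = −ΔG°/(nF) = −(-52×10³)/((2)(96485)) = +0.269 V.
Since Cr²⁺/Cr is the cathode and Mn²⁺/Mn the anode, E°cell = E°(Cr²⁺/Cr) − E°(Mn²⁺/Mn).
So E°(Cr²⁺/Cr) = E°cell + E°(Mn²⁺/Mn) = +0.269 + (-1.18) = -0.91 V.

-0.91 V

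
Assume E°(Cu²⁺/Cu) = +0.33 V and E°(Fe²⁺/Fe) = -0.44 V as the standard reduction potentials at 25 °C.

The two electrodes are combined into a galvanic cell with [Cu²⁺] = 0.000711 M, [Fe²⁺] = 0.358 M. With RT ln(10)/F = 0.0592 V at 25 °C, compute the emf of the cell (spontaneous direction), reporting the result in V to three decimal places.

Cu²⁺/Cu is the cathode (higher E°), Fe²⁺/Fe the anode: E°cell = +0.33 − (-0.44) = +0.77 V, n = 2.
Overall: Cu²⁺(aq) + Fe(s) → Cu(s) + Fe²⁺(aq)
Q = [Fe²⁺] / ([Cu²⁺]); log Q = 2.702.
E = E° − (0.0592/n) log Q = +0.77 − (0.0592/2)(2.702) = +0.690 V.

+0.690 V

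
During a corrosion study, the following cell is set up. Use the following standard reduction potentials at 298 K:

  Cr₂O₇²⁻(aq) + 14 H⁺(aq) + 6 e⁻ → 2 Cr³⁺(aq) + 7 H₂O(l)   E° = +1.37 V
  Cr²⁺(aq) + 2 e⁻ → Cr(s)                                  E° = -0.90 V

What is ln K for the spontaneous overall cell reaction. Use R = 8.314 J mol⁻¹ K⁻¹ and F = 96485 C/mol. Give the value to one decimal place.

530.4

Cathode: Cr₂O₇²⁻/Cr³⁺; anode: Cr²⁺/Cr. E°cell = (+1.37) − (-0.90) = +2.27 V, with n = 6.
ΔG° = −nFE° = −RT ln K, so ln K = nFE°/(RT) = (6)(96485)(+2.27) / ((8.314)(298)) = 530.409.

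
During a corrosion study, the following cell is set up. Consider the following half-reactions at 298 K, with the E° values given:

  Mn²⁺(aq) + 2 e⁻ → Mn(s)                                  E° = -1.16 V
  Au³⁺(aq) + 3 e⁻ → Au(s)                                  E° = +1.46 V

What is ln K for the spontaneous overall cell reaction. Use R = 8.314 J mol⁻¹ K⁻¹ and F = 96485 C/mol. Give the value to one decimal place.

Cathode: Au³⁺/Au; anode: Mn²⁺/Mn. E°cell = (+1.46) − (-1.16) = +2.62 V, with n = 6.
ΔG° = −nFE° = −RT ln K, so ln K = nFE°/(RT) = (6)(96485)(+2.62) / ((8.314)(298)) = 612.190.

612.2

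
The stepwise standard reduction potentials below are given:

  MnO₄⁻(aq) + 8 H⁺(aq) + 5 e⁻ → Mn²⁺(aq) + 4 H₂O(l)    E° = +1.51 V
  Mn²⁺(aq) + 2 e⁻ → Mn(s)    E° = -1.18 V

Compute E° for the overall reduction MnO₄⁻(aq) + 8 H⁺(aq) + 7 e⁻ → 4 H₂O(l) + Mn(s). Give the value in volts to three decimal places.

+0.741 V

Standard free energies of sequential steps add: ΔG°₃ = ΔG°₁ + ΔG°₂, so n₃E°₃ = n₁E°₁ + n₂E°₂.
E°₃ = (5×+1.51 + 2×-1.18) / 7 = (+5.190) / 7 = +0.741 V.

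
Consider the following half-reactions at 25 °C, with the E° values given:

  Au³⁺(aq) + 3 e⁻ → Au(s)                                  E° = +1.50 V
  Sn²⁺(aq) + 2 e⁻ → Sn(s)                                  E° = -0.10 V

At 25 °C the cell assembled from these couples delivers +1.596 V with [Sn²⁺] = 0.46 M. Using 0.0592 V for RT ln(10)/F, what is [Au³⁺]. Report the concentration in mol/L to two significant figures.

0.20 M

Au³⁺/Au is the cathode, Sn²⁺/Sn the anode: E°cell = +1.60 V, n = 6.
Overall reaction: 2 Au³⁺(aq) + 3 Sn(s) → 2 Au(s) + 3 Sn²⁺(aq); Q = [Sn²⁺]^3/[Au³⁺]^2.
From E = E° − (0.0592/n) log Q: log Q = (E° − E)·n/0.0592 = (+1.60 − (+1.596))·6/0.0592 = 0.4054.
So 2·log[Au³⁺] = 3·log(0.46) − log Q = -1.0117 − (0.4054) = -1.4171; log[Au³⁺] = -1.4171 / 2 = -0.7086; [Au³⁺] = 10^(-0.7086) ≈ 0.20 M.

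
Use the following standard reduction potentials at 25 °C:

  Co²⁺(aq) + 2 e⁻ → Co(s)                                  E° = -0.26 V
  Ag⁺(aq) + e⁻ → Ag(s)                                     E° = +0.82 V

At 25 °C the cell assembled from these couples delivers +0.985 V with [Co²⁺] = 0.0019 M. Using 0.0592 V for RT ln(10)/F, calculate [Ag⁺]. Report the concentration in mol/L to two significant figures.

Ag⁺/Ag is the cathode, Co²⁺/Co the anode: E°cell = +1.08 V, n = 2.
Overall reaction: 2 Ag⁺(aq) + Co(s) → 2 Ag(s) + Co²⁺(aq); Q = [Co²⁺]^1/[Ag⁺]^2.
From E = E° − (0.0592/n) log Q: log Q = (E° − E)·n/0.0592 = (+1.08 − (+0.985))·2/0.0592 = 3.2095.
So 2·log[Ag⁺] = 1·log(0.0019) − log Q = -2.7212 − (3.2095) = -5.9307; log[Ag⁺] = -5.9307 / 2 = -2.9653; [Ag⁺] = 10^(-2.9653) ≈ 0.0011 M.

0.0011 M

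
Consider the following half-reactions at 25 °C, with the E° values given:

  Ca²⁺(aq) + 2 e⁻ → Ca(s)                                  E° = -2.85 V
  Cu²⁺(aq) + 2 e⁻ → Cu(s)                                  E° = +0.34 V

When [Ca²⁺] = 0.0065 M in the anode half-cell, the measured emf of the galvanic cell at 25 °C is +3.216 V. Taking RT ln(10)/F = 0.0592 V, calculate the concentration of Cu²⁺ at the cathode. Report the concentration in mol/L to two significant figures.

Cu²⁺/Cu is the cathode, Ca²⁺/Ca the anode: E°cell = +3.19 V, n = 2.
Overall reaction: Cu²⁺(aq) + Ca(s) → Cu(s) + Ca²⁺(aq); Q = [Ca²⁺]^1/[Cu²⁺]^1.
From E = E° − (0.0592/n) log Q: log Q = (E° − E)·n/0.0592 = (+3.19 − (+3.216))·2/0.0592 = -0.8784.
So 1·log[Cu²⁺] = 1·log(0.0065) − log Q = -2.1871 − (-0.8784) = -1.3087; [Cu²⁺] = 10^(-1.3087) ≈ 0.049 M.

0.049 M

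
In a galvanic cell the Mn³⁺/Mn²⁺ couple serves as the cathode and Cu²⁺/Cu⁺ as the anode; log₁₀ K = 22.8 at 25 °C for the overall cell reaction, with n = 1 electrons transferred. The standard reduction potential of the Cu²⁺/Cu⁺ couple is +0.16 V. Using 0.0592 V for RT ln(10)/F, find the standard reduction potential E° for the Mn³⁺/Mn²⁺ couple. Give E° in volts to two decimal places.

E°cell = (0.0592/n)·log K = (0.0592/1)(22.8) = +1.350 V.
Since Mn³⁺/Mn²⁺ is the cathode and Cu²⁺/Cu⁺ the anode, E°cell = E°(Mn³⁺/Mn²⁺) − E°(Cu²⁺/Cu⁺).
So E°(Mn³⁺/Mn²⁺) = E°cell + E°(Cu²⁺/Cu⁺) = +1.350 + (+0.16) = +1.51 V.

+1.51 V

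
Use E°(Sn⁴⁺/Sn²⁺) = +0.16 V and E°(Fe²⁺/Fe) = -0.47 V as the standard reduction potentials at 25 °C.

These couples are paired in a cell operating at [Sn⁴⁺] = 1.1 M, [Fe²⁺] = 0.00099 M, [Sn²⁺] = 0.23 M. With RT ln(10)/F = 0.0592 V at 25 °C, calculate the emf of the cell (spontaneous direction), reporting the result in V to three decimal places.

Sn⁴⁺/Sn²⁺ is the cathode (higher E°), Fe²⁺/Fe the anode: E°cell = +0.16 − (-0.47) = +0.63 V, n = 2.
Overall: Sn⁴⁺(aq) + Fe(s) → Sn²⁺(aq) + Fe²⁺(aq)
Q = [Sn²⁺]·[Fe²⁺] / ([Sn⁴⁺]); log Q = -3.684.
E = E° − (0.0592/n) log Q = +0.63 − (0.0592/2)(-3.684) = +0.739 V.

+0.739 V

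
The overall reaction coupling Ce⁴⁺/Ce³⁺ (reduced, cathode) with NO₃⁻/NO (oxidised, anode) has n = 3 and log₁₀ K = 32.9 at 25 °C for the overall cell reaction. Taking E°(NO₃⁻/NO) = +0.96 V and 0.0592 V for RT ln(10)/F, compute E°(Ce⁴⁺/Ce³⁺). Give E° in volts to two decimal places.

+1.61 V

E°cell = (0.0592/n)·log K = (0.0592/3)(32.9) = +0.649 V.
Since Ce⁴⁺/Ce³⁺ is the cathode and NO₃⁻/NO the anode, E°cell = E°(Ce⁴⁺/Ce³⁺) − E°(NO₃⁻/NO).
So E°(Ce⁴⁺/Ce³⁺) = E°cell + E°(NO₃⁻/NO) = +0.649 + (+0.96) = +1.61 V.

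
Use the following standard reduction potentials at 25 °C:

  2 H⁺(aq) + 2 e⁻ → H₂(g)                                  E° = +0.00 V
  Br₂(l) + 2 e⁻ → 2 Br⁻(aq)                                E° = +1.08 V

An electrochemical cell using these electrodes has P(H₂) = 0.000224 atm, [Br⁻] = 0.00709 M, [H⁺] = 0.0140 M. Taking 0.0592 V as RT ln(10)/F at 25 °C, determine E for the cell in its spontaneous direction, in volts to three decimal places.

+1.209 V

Br₂/Br⁻ is the cathode (higher E°), H⁺/H₂ the anode: E°cell = +1.08 − (+0.00) = +1.08 V, n = 2.
Overall: Br₂(l) + H₂(g) → 2 Br⁻(aq) + 2 H⁺(aq)
Q = [Br⁻]^2·[H⁺]^2 / (P(H₂)); log Q = -4.357.
E = E° − (0.0592/n) log Q = +1.08 − (0.0592/2)(-4.357) = +1.209 V.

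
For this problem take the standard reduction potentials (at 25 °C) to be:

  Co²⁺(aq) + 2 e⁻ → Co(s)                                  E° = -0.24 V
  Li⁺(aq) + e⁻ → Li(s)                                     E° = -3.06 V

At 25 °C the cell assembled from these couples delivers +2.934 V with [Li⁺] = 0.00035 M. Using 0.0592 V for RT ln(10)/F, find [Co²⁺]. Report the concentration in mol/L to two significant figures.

0.00087 M

Co²⁺/Co is the cathode, Li⁺/Li the anode: E°cell = +2.82 V, n = 2.
Overall reaction: Co²⁺(aq) + 2 Li(s) → Co(s) + 2 Li⁺(aq); Q = [Li⁺]^2/[Co²⁺]^1.
From E = E° − (0.0592/n) log Q: log Q = (E° − E)·n/0.0592 = (+2.82 − (+2.934))·2/0.0592 = -3.8514.
So 1·log[Co²⁺] = 2·log(0.00035) − log Q = -6.9119 − (-3.8514) = -3.0605; [Co²⁺] = 10^(-3.0605) ≈ 0.00087 M.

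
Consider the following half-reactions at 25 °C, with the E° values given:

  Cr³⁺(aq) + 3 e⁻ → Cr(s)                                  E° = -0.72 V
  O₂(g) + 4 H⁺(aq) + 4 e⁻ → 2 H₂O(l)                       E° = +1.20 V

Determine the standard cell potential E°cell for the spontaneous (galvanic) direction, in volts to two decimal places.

+1.92 V

The O₂/H₂O couple has the higher reduction potential, so it is the cathode; Cr³⁺/Cr is oxidised at the anode.
E°cell = E°(cathode) − E°(anode) = (+1.20) − (-0.72) = +1.92 V.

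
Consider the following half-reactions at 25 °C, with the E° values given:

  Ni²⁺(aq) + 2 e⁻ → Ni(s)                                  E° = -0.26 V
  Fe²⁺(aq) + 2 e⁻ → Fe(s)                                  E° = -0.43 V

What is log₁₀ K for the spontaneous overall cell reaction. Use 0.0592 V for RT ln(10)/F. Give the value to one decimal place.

5.7

Cathode: Ni²⁺/Ni; anode: Fe²⁺/Fe. E°cell = +0.17 V, n = 2.
log K = nE°cell / 0.0592 = (2)(+0.17) / 0.0592 = 5.7.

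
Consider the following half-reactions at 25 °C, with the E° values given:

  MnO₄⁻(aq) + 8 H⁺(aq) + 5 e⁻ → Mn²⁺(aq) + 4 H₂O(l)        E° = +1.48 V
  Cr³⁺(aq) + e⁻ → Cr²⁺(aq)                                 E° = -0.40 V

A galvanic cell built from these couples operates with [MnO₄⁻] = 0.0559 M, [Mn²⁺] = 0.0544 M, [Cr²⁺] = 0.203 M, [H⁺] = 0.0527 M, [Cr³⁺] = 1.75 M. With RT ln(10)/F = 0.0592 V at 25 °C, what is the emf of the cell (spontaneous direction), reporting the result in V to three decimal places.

MnO₄⁻/Mn²⁺ is the cathode (higher E°), Cr³⁺/Cr²⁺ the anode: E°cell = +1.48 − (-0.40) = +1.88 V, n = 5.
Overall: MnO₄⁻(aq) + 8 H⁺(aq) + 5 Cr²⁺(aq) → Mn²⁺(aq) + 4 H₂O(l) + 5 Cr³⁺(aq)
Q = [Mn²⁺]·[Cr³⁺]^5 / ([MnO₄⁻]·[H⁺]^8·[Cr²⁺]^5); log Q = 14.891.
E = E° − (0.0592/n) log Q = +1.88 − (0.0592/5)(14.891) = +1.704 V.

+1.704 V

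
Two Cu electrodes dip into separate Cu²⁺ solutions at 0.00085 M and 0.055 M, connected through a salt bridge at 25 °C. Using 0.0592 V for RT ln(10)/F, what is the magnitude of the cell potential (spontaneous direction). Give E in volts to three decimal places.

For a concentration cell E°cell = 0. The 0.055 M side is the cathode (reduction is favoured where [Cu²⁺] is higher).
With n = 2, E = −(0.0592/2) log([Cu²⁺]ₐₙ/[Cu²⁺]꜀ₐₜ) = −(0.0592/2) log(0.00085/0.055) = −(0.0592/2)(-1.811) = +0.054 V.

+0.054 V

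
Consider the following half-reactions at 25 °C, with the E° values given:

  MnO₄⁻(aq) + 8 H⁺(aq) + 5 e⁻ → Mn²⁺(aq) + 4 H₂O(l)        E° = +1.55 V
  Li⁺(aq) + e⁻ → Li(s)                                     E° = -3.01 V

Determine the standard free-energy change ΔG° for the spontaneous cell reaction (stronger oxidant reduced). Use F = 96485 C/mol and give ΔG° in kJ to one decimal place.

MnO₄⁻/Mn²⁺ (E° = +1.55 V) is the cathode; Li⁺/Li (E° = -3.01 V) is the anode, so E°cell = +4.56 V.
Balancing electrons gives n = 5 (lcm of 5 and 1).
ΔG° = −nFE° = −(5)(96485)(+4.56) = -2,199,858 J = -2199.9 kJ.

-2199.9 kJ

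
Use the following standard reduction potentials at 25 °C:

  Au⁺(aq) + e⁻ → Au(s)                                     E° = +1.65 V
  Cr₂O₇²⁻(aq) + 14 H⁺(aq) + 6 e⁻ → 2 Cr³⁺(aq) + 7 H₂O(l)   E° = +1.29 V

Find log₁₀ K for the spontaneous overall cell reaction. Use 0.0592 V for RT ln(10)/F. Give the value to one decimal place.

36.5

Cathode: Au⁺/Au; anode: Cr₂O₇²⁻/Cr³⁺. E°cell = +0.36 V, n = 6.
log K = nE°cell / 0.0592 = (6)(+0.36) / 0.0592 = 36.5.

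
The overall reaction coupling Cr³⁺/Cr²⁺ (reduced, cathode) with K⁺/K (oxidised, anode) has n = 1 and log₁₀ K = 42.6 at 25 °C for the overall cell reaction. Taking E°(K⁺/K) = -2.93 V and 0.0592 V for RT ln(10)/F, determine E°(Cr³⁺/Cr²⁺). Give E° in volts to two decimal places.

-0.41 V

E°cell = (0.0592/n)·log K = (0.0592/1)(42.6) = +2.522 V.
Since Cr³⁺/Cr²⁺ is the cathode and K⁺/K the anode, E°cell = E°(Cr³⁺/Cr²⁺) − E°(K⁺/K).
So E°(Cr³⁺/Cr²⁺) = E°cell + E°(K⁺/K) = +2.522 + (-2.93) = -0.41 V.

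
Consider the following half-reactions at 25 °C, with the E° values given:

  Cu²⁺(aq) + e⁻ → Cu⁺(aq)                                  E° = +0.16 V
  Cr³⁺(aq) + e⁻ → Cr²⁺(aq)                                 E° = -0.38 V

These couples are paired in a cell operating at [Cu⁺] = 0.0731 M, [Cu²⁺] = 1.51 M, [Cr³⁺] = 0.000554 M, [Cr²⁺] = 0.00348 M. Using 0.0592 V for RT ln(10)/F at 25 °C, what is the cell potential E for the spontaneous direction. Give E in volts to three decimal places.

Cu²⁺/Cu⁺ is the cathode (higher E°), Cr³⁺/Cr²⁺ the anode: E°cell = +0.16 − (-0.38) = +0.54 V, n = 1.
Overall: Cu²⁺(aq) + Cr²⁺(aq) → Cu⁺(aq) + Cr³⁺(aq)
Q = [Cu⁺]·[Cr³⁺] / ([Cu²⁺]·[Cr²⁺]); log Q = -2.113.
E = E° − (0.0592/n) log Q = +0.54 − (0.0592/1)(-2.113) = +0.665 V.

+0.665 V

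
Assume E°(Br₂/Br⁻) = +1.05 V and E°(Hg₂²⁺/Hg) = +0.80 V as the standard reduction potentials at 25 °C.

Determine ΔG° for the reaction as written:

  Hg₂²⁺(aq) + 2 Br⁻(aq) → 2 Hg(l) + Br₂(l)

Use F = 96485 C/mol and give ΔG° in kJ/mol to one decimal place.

As written, Hg₂²⁺/Hg is reduced (cathode) and Br₂/Br⁻ is oxidised (anode), so E°cell = (+0.80) − (+1.05) = -0.25 V.
Balancing electrons gives n = 2.
ΔG° = −nFE° = −(2)(96485)(-0.25) = 48,242 J = +48.2 kJ/mol.

+48.2 kJ/mol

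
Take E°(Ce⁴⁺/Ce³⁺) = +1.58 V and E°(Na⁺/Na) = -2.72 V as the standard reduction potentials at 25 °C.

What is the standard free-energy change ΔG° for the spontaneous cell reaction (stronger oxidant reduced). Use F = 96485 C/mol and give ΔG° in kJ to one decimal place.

Ce⁴⁺/Ce³⁺ (E° = +1.58 V) is the cathode; Na⁺/Na (E° = -2.72 V) is the anode, so E°cell = +4.30 V.
Balancing electrons gives n = 1 (lcm of 1 and 1).
ΔG° = −nFE° = −(1)(96485)(+4.30) = -414,886 J = -414.9 kJ.

-414.9 kJ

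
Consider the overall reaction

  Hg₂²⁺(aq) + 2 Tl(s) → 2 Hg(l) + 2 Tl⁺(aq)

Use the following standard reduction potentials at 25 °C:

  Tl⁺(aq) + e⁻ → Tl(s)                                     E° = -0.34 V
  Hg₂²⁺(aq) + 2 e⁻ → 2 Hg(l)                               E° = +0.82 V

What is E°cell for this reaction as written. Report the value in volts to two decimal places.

+1.16 V

The Hg₂²⁺/Hg couple has the higher reduction potential, so it is the cathode; Tl⁺/Tl is oxidised at the anode.
E°cell = E°(cathode) − E°(anode) = (+0.82) − (-0.34) = +1.16 V.
Since E°cell > 0, the reaction is spontaneous under standard conditions.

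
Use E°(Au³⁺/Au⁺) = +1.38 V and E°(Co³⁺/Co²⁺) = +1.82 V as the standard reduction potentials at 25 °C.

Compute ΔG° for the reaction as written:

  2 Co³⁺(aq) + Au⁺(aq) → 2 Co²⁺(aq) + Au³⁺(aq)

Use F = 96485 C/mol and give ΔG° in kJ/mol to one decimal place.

As written, Co³⁺/Co²⁺ is reduced (cathode) and Au³⁺/Au⁺ is oxidised (anode), so E°cell = (+1.82) − (+1.38) = +0.44 V.
Balancing electrons gives n = 2.
ΔG° = −nFE° = −(2)(96485)(+0.44) = -84,907 J = -84.9 kJ/mol.

-84.9 kJ/mol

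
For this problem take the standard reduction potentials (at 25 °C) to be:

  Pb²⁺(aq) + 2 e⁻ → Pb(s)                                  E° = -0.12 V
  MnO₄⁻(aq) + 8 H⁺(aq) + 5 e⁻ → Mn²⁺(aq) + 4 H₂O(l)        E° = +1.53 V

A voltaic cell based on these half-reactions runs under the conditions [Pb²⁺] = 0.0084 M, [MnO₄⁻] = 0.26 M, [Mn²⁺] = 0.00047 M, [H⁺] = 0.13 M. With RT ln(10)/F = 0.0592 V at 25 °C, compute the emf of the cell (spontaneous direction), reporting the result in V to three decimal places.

+1.660 V

MnO₄⁻/Mn²⁺ is the cathode (higher E°), Pb²⁺/Pb the anode: E°cell = +1.53 − (-0.12) = +1.65 V, n = 10.
Overall: 2 MnO₄⁻(aq) + 16 H⁺(aq) + 5 Pb(s) → 2 Mn²⁺(aq) + 8 H₂O(l) + 5 Pb²⁺(aq)
Q = [Mn²⁺]^2·[Pb²⁺]^5 / ([MnO₄⁻]^2·[H⁺]^16); log Q = -1.687.
E = E° − (0.0592/n) log Q = +1.65 − (0.0592/10)(-1.687) = +1.660 V.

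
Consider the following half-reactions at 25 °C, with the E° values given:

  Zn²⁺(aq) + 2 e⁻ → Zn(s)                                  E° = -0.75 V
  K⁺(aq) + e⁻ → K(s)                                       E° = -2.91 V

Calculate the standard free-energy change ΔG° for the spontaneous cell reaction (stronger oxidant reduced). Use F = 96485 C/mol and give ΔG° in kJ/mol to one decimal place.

-416.8 kJ/mol

Zn²⁺/Zn (E° = -0.75 V) is the cathode; K⁺/K (E° = -2.91 V) is the anode, so E°cell = +2.16 V.
Balancing electrons gives n = 2 (lcm of 2 and 1).
ΔG° = −nFE° = −(2)(96485)(+2.16) = -416,815 J = -416.8 kJ/mol.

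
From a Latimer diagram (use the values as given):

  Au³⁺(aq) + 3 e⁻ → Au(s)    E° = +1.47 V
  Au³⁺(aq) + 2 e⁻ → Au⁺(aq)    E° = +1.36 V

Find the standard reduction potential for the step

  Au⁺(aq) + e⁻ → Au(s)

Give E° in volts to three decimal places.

+1.690 V

Sequential free energies add, so n₃E°₃ = n₁E°₁ + n₂E°₂.
With n₃ = 3, and the known step contributing 2×(+1.36) V, the unknown satisfies 1·E° = 3×(+1.47) − 2×(+1.36) = +1.690.
E° = +1.690 / 1 = +1.690 V.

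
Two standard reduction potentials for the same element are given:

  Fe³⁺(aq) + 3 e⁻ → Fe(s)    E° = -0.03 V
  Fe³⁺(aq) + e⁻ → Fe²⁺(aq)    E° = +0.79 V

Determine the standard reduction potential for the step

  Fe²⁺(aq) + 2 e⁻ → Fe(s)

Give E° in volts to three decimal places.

Sequential free energies add, so n₃E°₃ = n₁E°₁ + n₂E°₂.
With n₃ = 3, and the known step contributing 1×(+0.79) V, the unknown satisfies 2·E° = 3×(-0.03) − 1×(+0.79) = -0.880.
E° = -0.880 / 2 = -0.440 V.

-0.440 V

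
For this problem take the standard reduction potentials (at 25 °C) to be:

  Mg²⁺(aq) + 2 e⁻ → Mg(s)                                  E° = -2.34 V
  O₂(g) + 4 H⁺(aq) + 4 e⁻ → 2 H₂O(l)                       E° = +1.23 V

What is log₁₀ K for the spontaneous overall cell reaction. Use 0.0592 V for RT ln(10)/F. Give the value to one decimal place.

241.2

Cathode: O₂/H₂O; anode: Mg²⁺/Mg. E°cell = +3.57 V, n = 4.
log K = nE°cell / 0.0592 = (4)(+3.57) / 0.0592 = 241.2.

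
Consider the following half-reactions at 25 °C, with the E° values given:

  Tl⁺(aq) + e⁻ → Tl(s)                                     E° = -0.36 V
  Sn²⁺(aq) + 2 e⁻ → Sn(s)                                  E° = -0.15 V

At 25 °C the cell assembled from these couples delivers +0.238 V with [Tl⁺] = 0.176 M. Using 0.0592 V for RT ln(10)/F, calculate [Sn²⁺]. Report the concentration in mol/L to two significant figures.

0.27 M

Sn²⁺/Sn is the cathode, Tl⁺/Tl the anode: E°cell = +0.21 V, n = 2.
Overall reaction: Sn²⁺(aq) + 2 Tl(s) → Sn(s) + 2 Tl⁺(aq); Q = [Tl⁺]^2/[Sn²⁺]^1.
From E = E° − (0.0592/n) log Q: log Q = (E° − E)·n/0.0592 = (+0.21 − (+0.238))·2/0.0592 = -0.9459.
So 1·log[Sn²⁺] = 2·log(0.176) − log Q = -1.5090 − (-0.9459) = -0.5631; [Sn²⁺] = 10^(-0.5631) ≈ 0.27 M.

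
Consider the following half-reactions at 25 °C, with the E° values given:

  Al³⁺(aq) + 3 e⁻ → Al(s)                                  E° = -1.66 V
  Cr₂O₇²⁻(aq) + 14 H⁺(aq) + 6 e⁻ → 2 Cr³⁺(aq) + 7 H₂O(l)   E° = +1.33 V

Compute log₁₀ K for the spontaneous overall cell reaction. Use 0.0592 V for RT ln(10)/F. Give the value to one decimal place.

Cathode: Cr₂O₇²⁻/Cr³⁺; anode: Al³⁺/Al. E°cell = +2.99 V, n = 6.
log K = nE°cell / 0.0592 = (6)(+2.99) / 0.0592 = 303.0.

303.0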